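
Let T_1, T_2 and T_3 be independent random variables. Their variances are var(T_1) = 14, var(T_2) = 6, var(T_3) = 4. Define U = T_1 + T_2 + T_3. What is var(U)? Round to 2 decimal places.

By independence, var(U) = (1)²var(T_1) + (1)²var(T_2) + (1)²var(T_3)
= (1)²·14 + (1)²·6 + (1)²·4 = 24

24.00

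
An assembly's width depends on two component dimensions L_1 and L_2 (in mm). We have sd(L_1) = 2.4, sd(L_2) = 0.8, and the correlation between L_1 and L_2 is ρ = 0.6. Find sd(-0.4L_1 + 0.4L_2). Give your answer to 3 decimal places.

0.810

var(L_1) = (2.4)² = 5.76;  var(L_2) = (0.8)² = 0.64
Cov(L_1,L_2) = ρ·sd(L_1)·sd(L_2) = 0.6·2.4·0.8 = 1.152
var(-0.4L_1 + 0.4L_2) = (-0.4)²·var(L_1) + (0.4)²·var(L_2) + 2·(-0.4)·(0.4)·Cov(L_1,L_2)
= 0.16·5.76 + 0.16·0.64 + -0.32·1.152 = 0.65536
sd(-0.4L_1 + 0.4L_2) = √0.65536 ≈ 0.810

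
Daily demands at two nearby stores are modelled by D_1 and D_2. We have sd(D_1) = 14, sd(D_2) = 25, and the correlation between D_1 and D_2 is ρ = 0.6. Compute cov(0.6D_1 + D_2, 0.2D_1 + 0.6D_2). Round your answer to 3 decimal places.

Var(D_1) = (14)² = 196;  Var(D_2) = (25)² = 625
cov(D_1,D_2) = ρ·sd(D_1)·sd(D_2) = 0.6·14·25 = 210
cov(0.6D_1 + D_2, 0.2D_1 + 0.6D_2) = (0.6)(0.2)Var(D_1) + (1)(0.6)Var(D_2) + [(0.6)(0.6) + (1)(0.2)]cov(D_1,D_2)
= 0.12·196 + 0.6·625 + 0.56·210 = 516.12

516.120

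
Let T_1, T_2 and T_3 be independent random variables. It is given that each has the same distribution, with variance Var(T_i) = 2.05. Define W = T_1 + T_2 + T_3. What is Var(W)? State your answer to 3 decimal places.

By independence, Var(W) = (1)²Var(T_1) + (1)²Var(T_2) + (1)²Var(T_3)
= (1)²·2.05 + (1)²·2.05 + (1)²·2.05 = 6.15

6.150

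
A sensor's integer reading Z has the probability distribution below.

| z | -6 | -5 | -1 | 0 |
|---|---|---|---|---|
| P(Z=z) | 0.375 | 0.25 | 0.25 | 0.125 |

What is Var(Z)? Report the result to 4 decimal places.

5.9375

E[Z] = (-6)(0.375) + (-5)(0.25) + (-1)(0.25) + (0)(0.125) = -3.75
E[Z²] = (-6)²(0.375) + (-5)²(0.25) + (-1)²(0.25) + (0)²(0.125) = 20
Var(Z) = E[Z²] − (E[Z])² = 20 − (-3.75)² = 5.9375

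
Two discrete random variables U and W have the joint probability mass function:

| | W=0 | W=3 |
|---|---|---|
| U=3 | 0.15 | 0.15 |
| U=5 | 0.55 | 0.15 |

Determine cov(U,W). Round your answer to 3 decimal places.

E[U] = 4.4,  E[W] = 0.9
E[UW] = 3.6
cov(U,W) = E[UW] − E[U]E[W] = 3.6 − (4.4)(0.9) = -0.36

-0.360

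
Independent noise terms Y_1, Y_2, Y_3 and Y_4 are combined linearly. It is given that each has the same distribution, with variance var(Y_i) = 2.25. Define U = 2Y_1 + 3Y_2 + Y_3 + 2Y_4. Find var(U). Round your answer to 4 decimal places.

By independence, var(U) = (2)²var(Y_1) + (3)²var(Y_2) + (1)²var(Y_3) + (2)²var(Y_4)
= (2)²·2.25 + (3)²·2.25 + (1)²·2.25 + (2)²·2.25 = 40.5

40.5000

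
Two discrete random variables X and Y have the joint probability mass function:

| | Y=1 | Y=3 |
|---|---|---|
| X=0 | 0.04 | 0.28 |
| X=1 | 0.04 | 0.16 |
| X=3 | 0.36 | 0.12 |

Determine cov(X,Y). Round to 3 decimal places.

-0.797

E[X] = 1.64,  E[Y] = 2.12
E[XY] = 2.68
cov(X,Y) = E[XY] − E[X]E[Y] = 2.68 − (1.64)(2.12) = -0.7968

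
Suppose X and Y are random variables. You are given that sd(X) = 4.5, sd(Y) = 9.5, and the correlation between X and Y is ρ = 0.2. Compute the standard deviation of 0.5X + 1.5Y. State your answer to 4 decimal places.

14.8644

Var(X) = (4.5)² = 20.25;  Var(Y) = (9.5)² = 90.25
Cov(X,Y) = ρ·sd(X)·sd(Y) = 0.2·4.5·9.5 = 8.55
Var(0.5X + 1.5Y) = (0.5)²·Var(X) + (1.5)²·Var(Y) + 2·(0.5)·(1.5)·Cov(X,Y)
= 0.25·20.25 + 2.25·90.25 + 1.5·8.55 = 220.95
sd(0.5X + 1.5Y) = √220.95 ≈ 14.8644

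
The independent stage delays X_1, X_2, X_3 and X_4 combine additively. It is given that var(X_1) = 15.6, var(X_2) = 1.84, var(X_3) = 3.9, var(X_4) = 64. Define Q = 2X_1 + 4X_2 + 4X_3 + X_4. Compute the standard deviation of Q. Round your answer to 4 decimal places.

14.7729

By independence, var(Q) = (2)²var(X_1) + (4)²var(X_2) + (4)²var(X_3) + (1)²var(X_4)
= (2)²·15.6 + (4)²·1.84 + (4)²·3.9 + (1)²·64 = 218.24
SD(Q) = √218.24 ≈ 14.7729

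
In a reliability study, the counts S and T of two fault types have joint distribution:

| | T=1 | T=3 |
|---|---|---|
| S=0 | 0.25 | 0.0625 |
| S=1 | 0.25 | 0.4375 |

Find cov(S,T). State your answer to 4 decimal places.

0.1875

E[S] = 0.6875,  E[T] = 2
E[ST] = 1.5625
cov(S,T) = E[ST] − E[S]E[T] = 1.5625 − (0.6875)(2) = 0.1875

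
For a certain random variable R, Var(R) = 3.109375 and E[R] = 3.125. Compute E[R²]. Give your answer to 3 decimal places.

E[R²] = Var(R) + (E[R])² = 3.109375 + (3.125)² = 12.875

12.875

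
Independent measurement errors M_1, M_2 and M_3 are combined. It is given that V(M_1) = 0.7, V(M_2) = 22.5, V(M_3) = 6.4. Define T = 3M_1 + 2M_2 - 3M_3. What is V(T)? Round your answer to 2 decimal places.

153.90

By independence, V(T) = (3)²V(M_1) + (2)²V(M_2) + (-3)²V(M_3)
= (3)²·0.7 + (2)²·22.5 + (-3)²·6.4 = 153.9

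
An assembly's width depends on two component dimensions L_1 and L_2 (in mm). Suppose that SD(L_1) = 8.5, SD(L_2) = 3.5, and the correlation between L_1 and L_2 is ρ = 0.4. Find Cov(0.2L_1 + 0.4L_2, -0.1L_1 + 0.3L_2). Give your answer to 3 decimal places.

0.263

Var(L_1) = (8.5)² = 72.25;  Var(L_2) = (3.5)² = 12.25
Cov(L_1,L_2) = ρ·SD(L_1)·SD(L_2) = 0.4·8.5·3.5 = 11.9
Cov(0.2L_1 + 0.4L_2, -0.1L_1 + 0.3L_2) = (0.2)(-0.1)Var(L_1) + (0.4)(0.3)Var(L_2) + [(0.2)(0.3) + (0.4)(-0.1)]Cov(L_1,L_2)
= -0.02·72.25 + 0.12·12.25 + 0.02·11.9 = 0.263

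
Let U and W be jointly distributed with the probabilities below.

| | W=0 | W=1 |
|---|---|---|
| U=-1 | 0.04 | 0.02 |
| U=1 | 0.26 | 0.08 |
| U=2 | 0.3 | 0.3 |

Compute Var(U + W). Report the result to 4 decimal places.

0.9856

E[U] = 1.48,  E[W] = 0.4,  E[UW] = 0.66
Var(U) = 2.8 − (1.48)² = 0.6096;  Var(W) = 0.4 − (0.4)² = 0.24
Cov(U,W) = 0.66 − (1.48)(0.4) = 0.068
Var(U + W) = (1)²·0.6096 + (1)²·0.24 + 2·(1)·(1)·0.068 = 0.9856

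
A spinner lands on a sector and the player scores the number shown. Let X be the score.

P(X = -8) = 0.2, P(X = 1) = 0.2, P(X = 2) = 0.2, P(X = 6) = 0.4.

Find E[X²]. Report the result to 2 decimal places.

E[X²] = (-8)²(0.2) + (1)²(0.2) + (2)²(0.2) + (6)²(0.4) = 28.2

28.20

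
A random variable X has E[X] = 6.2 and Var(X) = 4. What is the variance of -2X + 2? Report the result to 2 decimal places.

16.00

Var(-2X + 2) = (-2)²·Var(X) = 4·4 = 16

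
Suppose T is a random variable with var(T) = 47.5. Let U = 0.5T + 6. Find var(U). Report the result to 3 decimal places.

var(0.5T + 6) = (0.5)²·var(T) = 0.25·47.5 = 11.875

11.875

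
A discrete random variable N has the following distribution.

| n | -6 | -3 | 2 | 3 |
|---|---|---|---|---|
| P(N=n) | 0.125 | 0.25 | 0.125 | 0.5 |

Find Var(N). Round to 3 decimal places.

E[N] = (-6)(0.125) + (-3)(0.25) + (2)(0.125) + (3)(0.5) = 0.25
E[N²] = (-6)²(0.125) + (-3)²(0.25) + (2)²(0.125) + (3)²(0.5) = 11.75
Var(N) = E[N²] − (E[N])² = 11.75 − (0.25)² = 11.6875

11.688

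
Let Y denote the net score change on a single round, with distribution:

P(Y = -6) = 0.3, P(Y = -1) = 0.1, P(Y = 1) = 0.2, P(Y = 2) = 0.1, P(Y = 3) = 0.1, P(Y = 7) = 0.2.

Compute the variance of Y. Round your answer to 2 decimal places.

22.16

E[Y] = (-6)(0.3) + (-1)(0.1) + (1)(0.2) + (2)(0.1) + (3)(0.1) + (7)(0.2) = 0.2
E[Y²] = (-6)²(0.3) + (-1)²(0.1) + (1)²(0.2) + (2)²(0.1) + (3)²(0.1) + (7)²(0.2) = 22.2
Var(Y) = E[Y²] − (E[Y])² = 22.2 − (0.2)² = 22.16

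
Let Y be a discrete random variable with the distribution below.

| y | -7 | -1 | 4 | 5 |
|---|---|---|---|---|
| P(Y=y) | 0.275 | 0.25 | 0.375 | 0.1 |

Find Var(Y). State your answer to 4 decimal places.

22.1944

E[Y] = (-7)(0.275) + (-1)(0.25) + (4)(0.375) + (5)(0.1) = -0.175
E[Y²] = (-7)²(0.275) + (-1)²(0.25) + (4)²(0.375) + (5)²(0.1) = 22.225
Var(Y) = E[Y²] − (E[Y])² = 22.225 − (-0.175)² = 22.194375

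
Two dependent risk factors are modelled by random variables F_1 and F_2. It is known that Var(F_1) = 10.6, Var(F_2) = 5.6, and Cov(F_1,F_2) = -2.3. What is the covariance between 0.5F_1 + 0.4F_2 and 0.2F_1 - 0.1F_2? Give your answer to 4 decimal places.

Cov(0.5F_1 + 0.4F_2, 0.2F_1 - 0.1F_2) = (0.5)(0.2)Var(F_1) + (0.4)(-0.1)Var(F_2) + [(0.5)(-0.1) + (0.4)(0.2)]Cov(F_1,F_2)
= 0.1·10.6 + -0.04·5.6 + 0.03·-2.3 = 0.767

0.7670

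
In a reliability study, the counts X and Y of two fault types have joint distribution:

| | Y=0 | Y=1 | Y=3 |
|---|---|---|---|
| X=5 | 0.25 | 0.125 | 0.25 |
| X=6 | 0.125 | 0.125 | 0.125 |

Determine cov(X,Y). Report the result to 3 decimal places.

E[X] = 5.375,  E[Y] = 1.375
E[XY] = 7.375
cov(X,Y) = E[XY] − E[X]E[Y] = 7.375 − (5.375)(1.375) = -0.015625

-0.016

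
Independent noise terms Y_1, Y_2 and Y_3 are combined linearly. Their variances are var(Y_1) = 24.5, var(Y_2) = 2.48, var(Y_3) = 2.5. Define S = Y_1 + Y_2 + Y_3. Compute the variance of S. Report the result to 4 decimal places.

By independence, var(S) = (1)²var(Y_1) + (1)²var(Y_2) + (1)²var(Y_3)
= (1)²·24.5 + (1)²·2.48 + (1)²·2.5 = 29.48

29.4800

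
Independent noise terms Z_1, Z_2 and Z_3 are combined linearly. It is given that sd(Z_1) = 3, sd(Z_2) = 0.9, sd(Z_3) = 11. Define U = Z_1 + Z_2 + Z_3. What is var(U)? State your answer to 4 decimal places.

var(Z_1) = 9, var(Z_2) = 0.81, var(Z_3) = 121
By independence, var(U) = (1)²var(Z_1) + (1)²var(Z_2) + (1)²var(Z_3)
= (1)²·9 + (1)²·0.81 + (1)²·121 = 130.81

130.8100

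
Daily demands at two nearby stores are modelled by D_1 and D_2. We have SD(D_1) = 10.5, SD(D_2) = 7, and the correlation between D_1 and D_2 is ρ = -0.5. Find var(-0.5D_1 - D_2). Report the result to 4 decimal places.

var(D_1) = (10.5)² = 110.25;  var(D_2) = (7)² = 49
Cov(D_1,D_2) = ρ·SD(D_1)·SD(D_2) = -0.5·10.5·7 = -36.75
var(-0.5D_1 - D_2) = (-0.5)²·var(D_1) + (-1)²·var(D_2) + 2·(-0.5)·(-1)·Cov(D_1,D_2)
= 0.25·110.25 + 1·49 + 1·-36.75 = 39.8125

39.8125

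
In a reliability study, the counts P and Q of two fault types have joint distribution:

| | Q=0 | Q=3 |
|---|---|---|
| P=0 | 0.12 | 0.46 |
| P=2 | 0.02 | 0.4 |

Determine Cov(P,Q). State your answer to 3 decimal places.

0.233

E[P] = 0.84,  E[Q] = 2.58
E[PQ] = 2.4
Cov(P,Q) = E[PQ] − E[P]E[Q] = 2.4 − (0.84)(2.58) = 0.2328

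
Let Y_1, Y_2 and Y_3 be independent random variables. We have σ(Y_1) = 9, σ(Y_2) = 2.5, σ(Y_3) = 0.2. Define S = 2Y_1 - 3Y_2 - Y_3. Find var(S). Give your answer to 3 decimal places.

380.290

var(Y_1) = 81, var(Y_2) = 6.25, var(Y_3) = 0.04
By independence, var(S) = (2)²var(Y_1) + (-3)²var(Y_2) + (-1)²var(Y_3)
= (2)²·81 + (-3)²·6.25 + (-1)²·0.04 = 380.29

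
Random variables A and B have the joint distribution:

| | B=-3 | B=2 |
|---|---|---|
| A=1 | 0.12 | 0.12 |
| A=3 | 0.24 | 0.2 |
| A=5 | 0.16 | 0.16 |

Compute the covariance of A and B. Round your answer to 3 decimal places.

0.016

E[A] = 3.16,  E[B] = -0.6
E[AB] = -1.88
Cov(A,B) = E[AB] − E[A]E[B] = -1.88 − (3.16)(-0.6) = 0.016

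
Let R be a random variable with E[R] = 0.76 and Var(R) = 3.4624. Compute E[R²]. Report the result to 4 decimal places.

E[R²] = Var(R) + (E[R])² = 3.4624 + (0.76)² = 4.04

4.0400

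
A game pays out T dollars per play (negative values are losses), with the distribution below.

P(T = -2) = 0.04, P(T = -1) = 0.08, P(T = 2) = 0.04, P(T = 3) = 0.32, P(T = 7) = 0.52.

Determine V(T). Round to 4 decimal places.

8.3296

E[T] = (-2)(0.04) + (-1)(0.08) + (2)(0.04) + (3)(0.32) + (7)(0.52) = 4.52
E[T²] = (-2)²(0.04) + (-1)²(0.08) + (2)²(0.04) + (3)²(0.32) + (7)²(0.52) = 28.76
V(T) = E[T²] − (E[T])² = 28.76 − (4.52)² = 8.3296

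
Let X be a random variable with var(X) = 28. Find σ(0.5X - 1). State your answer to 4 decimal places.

2.6458

var(0.5X - 1) = (0.5)²·28 = 7
σ(0.5X - 1) = √7 ≈ 2.6458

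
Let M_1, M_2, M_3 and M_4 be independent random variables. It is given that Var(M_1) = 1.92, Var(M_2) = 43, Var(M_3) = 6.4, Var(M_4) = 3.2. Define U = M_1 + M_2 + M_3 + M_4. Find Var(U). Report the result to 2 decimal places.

By independence, Var(U) = (1)²Var(M_1) + (1)²Var(M_2) + (1)²Var(M_3) + (1)²Var(M_4)
= (1)²·1.92 + (1)²·43 + (1)²·6.4 + (1)²·3.2 = 54.52

54.52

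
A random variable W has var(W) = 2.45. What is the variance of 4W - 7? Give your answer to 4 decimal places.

39.2000

var(4W - 7) = (4)²·var(W) = 16·2.45 = 39.2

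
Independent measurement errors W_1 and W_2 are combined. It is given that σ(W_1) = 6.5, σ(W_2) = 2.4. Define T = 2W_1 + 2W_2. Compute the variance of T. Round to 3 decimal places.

Var(W_1) = 42.25, Var(W_2) = 5.76
By independence, Var(T) = (2)²Var(W_1) + (2)²Var(W_2)
= (2)²·42.25 + (2)²·5.76 = 192.04

192.040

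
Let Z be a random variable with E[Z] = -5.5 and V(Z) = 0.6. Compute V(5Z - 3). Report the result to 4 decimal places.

15.0000

V(5Z - 3) = (5)²·V(Z) = 25·0.6 = 15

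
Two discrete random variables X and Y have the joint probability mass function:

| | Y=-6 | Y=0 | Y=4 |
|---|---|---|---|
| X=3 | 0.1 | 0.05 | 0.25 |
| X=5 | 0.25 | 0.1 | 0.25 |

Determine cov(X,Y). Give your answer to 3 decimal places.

-0.880

E[X] = 4.2,  E[Y] = -0.1
E[XY] = -1.3
cov(X,Y) = E[XY] − E[X]E[Y] = -1.3 − (4.2)(-0.1) = -0.88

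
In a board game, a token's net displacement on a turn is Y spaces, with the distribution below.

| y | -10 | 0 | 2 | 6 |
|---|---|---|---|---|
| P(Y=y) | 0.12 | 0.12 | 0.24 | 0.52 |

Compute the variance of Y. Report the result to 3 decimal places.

25.920

E[Y] = (-10)(0.12) + (0)(0.12) + (2)(0.24) + (6)(0.52) = 2.4
E[Y²] = (-10)²(0.12) + (0)²(0.12) + (2)²(0.24) + (6)²(0.52) = 31.68
Var(Y) = E[Y²] − (E[Y])² = 31.68 − (2.4)² = 25.92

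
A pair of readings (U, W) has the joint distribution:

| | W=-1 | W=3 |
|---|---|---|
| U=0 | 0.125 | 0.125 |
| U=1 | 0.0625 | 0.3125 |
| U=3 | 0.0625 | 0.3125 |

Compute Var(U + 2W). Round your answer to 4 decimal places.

15.5000

E[U] = 1.5,  E[W] = 2,  E[UW] = 3.5
Var(U) = 3.75 − (1.5)² = 1.5;  Var(W) = 7 − (2)² = 3
cov(U,W) = 3.5 − (1.5)(2) = 0.5
Var(U + 2W) = (1)²·1.5 + (2)²·3 + 2·(1)·(2)·0.5 = 15.5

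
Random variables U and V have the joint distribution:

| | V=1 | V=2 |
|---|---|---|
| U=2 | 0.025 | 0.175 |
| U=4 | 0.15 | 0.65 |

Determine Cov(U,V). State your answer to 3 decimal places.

E[U] = 3.6,  E[V] = 1.825
E[UV] = 6.55
Cov(U,V) = E[UV] − E[U]E[V] = 6.55 − (3.6)(1.825) = -0.02

-0.020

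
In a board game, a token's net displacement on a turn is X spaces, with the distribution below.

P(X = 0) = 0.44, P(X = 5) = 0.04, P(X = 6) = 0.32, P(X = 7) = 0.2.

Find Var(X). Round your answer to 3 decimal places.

9.930

E[X] = (0)(0.44) + (5)(0.04) + (6)(0.32) + (7)(0.2) = 3.52
E[X²] = (0)²(0.44) + (5)²(0.04) + (6)²(0.32) + (7)²(0.2) = 22.32
Var(X) = E[X²] − (E[X])² = 22.32 − (3.52)² = 9.9296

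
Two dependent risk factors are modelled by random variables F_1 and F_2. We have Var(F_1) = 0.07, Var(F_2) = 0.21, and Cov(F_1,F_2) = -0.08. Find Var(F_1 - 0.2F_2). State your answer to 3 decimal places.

0.110

Var(F_1 - 0.2F_2) = (1)²·Var(F_1) + (-0.2)²·Var(F_2) + 2·(1)·(-0.2)·Cov(F_1,F_2)
= 1·0.07 + 0.04·0.21 + -0.4·-0.08 = 0.1104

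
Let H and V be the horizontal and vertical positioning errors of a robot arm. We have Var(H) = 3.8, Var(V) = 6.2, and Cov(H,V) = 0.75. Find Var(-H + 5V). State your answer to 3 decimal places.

Var(-H + 5V) = (-1)²·Var(H) + (5)²·Var(V) + 2·(-1)·(5)·Cov(H,V)
= 1·3.8 + 25·6.2 + -10·0.75 = 151.3

151.300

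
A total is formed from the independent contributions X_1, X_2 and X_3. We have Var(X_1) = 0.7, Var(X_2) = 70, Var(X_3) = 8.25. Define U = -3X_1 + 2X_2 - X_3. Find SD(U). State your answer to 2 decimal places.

17.16

By independence, Var(U) = (-3)²Var(X_1) + (2)²Var(X_2) + (-1)²Var(X_3)
= (-3)²·0.7 + (2)²·70 + (-1)²·8.25 = 294.55
SD(U) = √294.55 ≈ 17.16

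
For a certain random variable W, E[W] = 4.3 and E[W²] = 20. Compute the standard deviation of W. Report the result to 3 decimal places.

Var(W) = 20 − (4.3)² = 1.51
σ(W) = √1.51 ≈ 1.229

1.229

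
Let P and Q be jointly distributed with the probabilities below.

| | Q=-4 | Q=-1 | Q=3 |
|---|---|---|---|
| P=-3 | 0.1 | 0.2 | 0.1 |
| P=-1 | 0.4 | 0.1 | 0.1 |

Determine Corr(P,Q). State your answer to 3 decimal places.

-0.289

E[P] = -1.8,  E[Q] = -1.7
E[PQ] = 2.3
Cov(P,Q) = E[PQ] − E[P]E[Q] = 2.3 − (-1.8)(-1.7) = -0.76
V(P) = 0.96,  V(Q) = 7.21
ρ = -0.76 / √(0.96·7.21) ≈ -0.289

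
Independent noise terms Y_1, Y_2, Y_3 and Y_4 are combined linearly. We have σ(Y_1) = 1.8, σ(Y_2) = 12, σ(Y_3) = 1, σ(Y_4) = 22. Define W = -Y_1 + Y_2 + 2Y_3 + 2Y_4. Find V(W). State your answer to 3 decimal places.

2087.240

V(Y_1) = 3.24, V(Y_2) = 144, V(Y_3) = 1, V(Y_4) = 484
By independence, V(W) = (-1)²V(Y_1) + (1)²V(Y_2) + (2)²V(Y_3) + (2)²V(Y_4)
= (-1)²·3.24 + (1)²·144 + (2)²·1 + (2)²·484 = 2087.24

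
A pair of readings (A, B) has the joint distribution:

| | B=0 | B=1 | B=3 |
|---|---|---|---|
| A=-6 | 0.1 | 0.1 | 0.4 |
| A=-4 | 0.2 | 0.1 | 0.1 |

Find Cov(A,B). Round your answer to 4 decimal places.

E[A] = -5.2,  E[B] = 1.7
E[AB] = -9.4
Cov(A,B) = E[AB] − E[A]E[B] = -9.4 − (-5.2)(1.7) = -0.56

-0.5600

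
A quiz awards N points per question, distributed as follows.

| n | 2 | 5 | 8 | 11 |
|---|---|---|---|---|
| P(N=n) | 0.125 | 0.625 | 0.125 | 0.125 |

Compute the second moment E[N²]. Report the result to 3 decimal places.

39.250

E[N²] = (2)²(0.125) + (5)²(0.625) + (8)²(0.125) + (11)²(0.125) = 39.25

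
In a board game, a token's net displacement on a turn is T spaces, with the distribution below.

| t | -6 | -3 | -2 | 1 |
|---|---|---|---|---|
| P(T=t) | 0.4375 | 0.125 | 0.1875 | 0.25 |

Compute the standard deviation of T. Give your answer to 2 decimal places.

2.85

E[T] = (-6)(0.4375) + (-3)(0.125) + (-2)(0.1875) + (1)(0.25) = -3.125
E[T²] = (-6)²(0.4375) + (-3)²(0.125) + (-2)²(0.1875) + (1)²(0.25) = 17.875
var(T) = E[T²] − (E[T])² = 17.875 − (-3.125)² = 8.109375
SD(T) = √8.109375 ≈ 2.85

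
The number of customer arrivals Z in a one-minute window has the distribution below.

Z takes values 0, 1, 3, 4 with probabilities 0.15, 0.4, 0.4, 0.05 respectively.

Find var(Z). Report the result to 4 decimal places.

1.5600

E[Z] = (0)(0.15) + (1)(0.4) + (3)(0.4) + (4)(0.05) = 1.8
E[Z²] = (0)²(0.15) + (1)²(0.4) + (3)²(0.4) + (4)²(0.05) = 4.8
var(Z) = E[Z²] − (E[Z])² = 4.8 − (1.8)² = 1.56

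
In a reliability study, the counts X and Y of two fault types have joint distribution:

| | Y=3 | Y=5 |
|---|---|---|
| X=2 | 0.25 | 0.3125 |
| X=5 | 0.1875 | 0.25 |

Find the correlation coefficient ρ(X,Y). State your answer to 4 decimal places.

0.0159

E[X] = 3.3125,  E[Y] = 4.125
E[XY] = 13.6875
Cov(X,Y) = E[XY] − E[X]E[Y] = 13.6875 − (3.3125)(4.125) = 0.0234375
Var(X) = 2.21484375,  Var(Y) = 0.984375
ρ = 0.0234375 / √(2.21484375·0.984375) ≈ 0.0159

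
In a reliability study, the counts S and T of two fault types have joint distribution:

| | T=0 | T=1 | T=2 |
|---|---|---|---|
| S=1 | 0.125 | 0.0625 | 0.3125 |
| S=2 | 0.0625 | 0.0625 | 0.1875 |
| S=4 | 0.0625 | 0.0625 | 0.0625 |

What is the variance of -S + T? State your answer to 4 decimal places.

2.2461

E[S] = 1.875,  E[T] = 1.3125,  E[ST] = 2.3125
V(S) = 4.75 − (1.875)² = 1.234375;  V(T) = 2.4375 − (1.3125)² = 0.71484375
Cov(S,T) = 2.3125 − (1.875)(1.3125) = -0.1484375
V(-S + T) = (-1)²·1.234375 + (1)²·0.71484375 + 2·(-1)·(1)·-0.1484375 = 2.24609375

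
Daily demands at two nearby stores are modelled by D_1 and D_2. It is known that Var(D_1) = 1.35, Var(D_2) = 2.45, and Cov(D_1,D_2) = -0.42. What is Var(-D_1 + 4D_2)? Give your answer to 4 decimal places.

43.9100

Var(-D_1 + 4D_2) = (-1)²·Var(D_1) + (4)²·Var(D_2) + 2·(-1)·(4)·Cov(D_1,D_2)
= 1·1.35 + 16·2.45 + -8·-0.42 = 43.91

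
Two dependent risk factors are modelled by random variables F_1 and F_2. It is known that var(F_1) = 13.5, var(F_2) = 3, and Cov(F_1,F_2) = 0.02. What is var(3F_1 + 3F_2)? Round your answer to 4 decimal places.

148.8600

var(3F_1 + 3F_2) = (3)²·var(F_1) + (3)²·var(F_2) + 2·(3)·(3)·Cov(F_1,F_2)
= 9·13.5 + 9·3 + 18·0.02 = 148.86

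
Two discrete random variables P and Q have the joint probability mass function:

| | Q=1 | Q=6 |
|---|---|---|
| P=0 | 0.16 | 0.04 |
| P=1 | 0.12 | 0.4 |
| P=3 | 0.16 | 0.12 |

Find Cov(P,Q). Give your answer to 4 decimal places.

-0.0080

E[P] = 1.36,  E[Q] = 3.8
E[PQ] = 5.16
Cov(P,Q) = E[PQ] − E[P]E[Q] = 5.16 − (1.36)(3.8) = -0.008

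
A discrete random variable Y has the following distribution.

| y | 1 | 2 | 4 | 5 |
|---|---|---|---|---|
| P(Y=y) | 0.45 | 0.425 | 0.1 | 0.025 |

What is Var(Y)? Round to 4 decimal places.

1.0444

E[Y] = (1)(0.45) + (2)(0.425) + (4)(0.1) + (5)(0.025) = 1.825
E[Y²] = (1)²(0.45) + (2)²(0.425) + (4)²(0.1) + (5)²(0.025) = 4.375
Var(Y) = E[Y²] − (E[Y])² = 4.375 − (1.825)² = 1.044375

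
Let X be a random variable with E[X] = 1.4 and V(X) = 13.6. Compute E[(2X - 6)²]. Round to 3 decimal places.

E[2X - 6] = 2·1.4 − 6 = -3.2
V(2X - 6) = (2)²·13.6 = 54.4
E[(2X - 6)²] = V((2X - 6)) + (E[(2X - 6)])² = 54.4 + (-3.2)² = 64.64

64.640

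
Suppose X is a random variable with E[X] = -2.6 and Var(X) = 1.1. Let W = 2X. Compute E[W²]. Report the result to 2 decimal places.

31.44

E[2X] = 2·-2.6 = -5.2
Var(2X) = (2)²·1.1 = 4.4
E[W²] = Var(W) + (E[W])² = 4.4 + (-5.2)² = 31.44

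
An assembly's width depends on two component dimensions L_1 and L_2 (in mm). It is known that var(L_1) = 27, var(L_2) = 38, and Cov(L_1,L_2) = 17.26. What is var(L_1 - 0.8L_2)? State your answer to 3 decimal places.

var(L_1 - 0.8L_2) = (1)²·var(L_1) + (-0.8)²·var(L_2) + 2·(1)·(-0.8)·Cov(L_1,L_2)
= 1·27 + 0.64·38 + -1.6·17.26 = 23.704

23.704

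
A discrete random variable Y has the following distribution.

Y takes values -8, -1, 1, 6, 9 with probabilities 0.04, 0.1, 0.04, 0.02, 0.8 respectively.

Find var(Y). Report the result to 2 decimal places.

20.06

E[Y] = (-8)(0.04) + (-1)(0.1) + (1)(0.04) + (6)(0.02) + (9)(0.8) = 6.94
E[Y²] = (-8)²(0.04) + (-1)²(0.1) + (1)²(0.04) + (6)²(0.02) + (9)²(0.8) = 68.22
var(Y) = E[Y²] − (E[Y])² = 68.22 − (6.94)² = 20.0564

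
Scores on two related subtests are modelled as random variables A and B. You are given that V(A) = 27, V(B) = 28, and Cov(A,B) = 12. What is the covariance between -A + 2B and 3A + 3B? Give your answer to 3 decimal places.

Cov(-A + 2B, 3A + 3B) = (-1)(3)V(A) + (2)(3)V(B) + [(-1)(3) + (2)(3)]Cov(A,B)
= -3·27 + 6·28 + 3·12 = 123

123.000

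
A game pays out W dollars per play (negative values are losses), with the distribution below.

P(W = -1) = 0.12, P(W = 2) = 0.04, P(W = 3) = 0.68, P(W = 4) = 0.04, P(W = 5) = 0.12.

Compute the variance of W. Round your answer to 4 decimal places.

2.4224

E[W] = (-1)(0.12) + (2)(0.04) + (3)(0.68) + (4)(0.04) + (5)(0.12) = 2.76
E[W²] = (-1)²(0.12) + (2)²(0.04) + (3)²(0.68) + (4)²(0.04) + (5)²(0.12) = 10.04
Var(W) = E[W²] − (E[W])² = 10.04 − (2.76)² = 2.4224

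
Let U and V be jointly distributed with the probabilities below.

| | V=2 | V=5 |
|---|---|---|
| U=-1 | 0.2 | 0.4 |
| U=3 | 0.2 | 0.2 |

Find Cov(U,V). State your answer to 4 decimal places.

-0.4800

E[U] = 0.6,  E[V] = 3.8
E[UV] = 1.8
Cov(U,V) = E[UV] − E[U]E[V] = 1.8 − (0.6)(3.8) = -0.48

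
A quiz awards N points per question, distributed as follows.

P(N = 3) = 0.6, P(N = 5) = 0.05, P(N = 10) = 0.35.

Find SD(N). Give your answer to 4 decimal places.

E[N] = (3)(0.6) + (5)(0.05) + (10)(0.35) = 5.55
E[N²] = (3)²(0.6) + (5)²(0.05) + (10)²(0.35) = 41.65
Var(N) = E[N²] − (E[N])² = 41.65 − (5.55)² = 10.8475
SD(N) = √10.8475 ≈ 3.2936

3.2936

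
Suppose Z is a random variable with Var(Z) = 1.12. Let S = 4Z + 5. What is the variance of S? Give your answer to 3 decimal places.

Var(4Z + 5) = (4)²·Var(Z) = 16·1.12 = 17.92

17.920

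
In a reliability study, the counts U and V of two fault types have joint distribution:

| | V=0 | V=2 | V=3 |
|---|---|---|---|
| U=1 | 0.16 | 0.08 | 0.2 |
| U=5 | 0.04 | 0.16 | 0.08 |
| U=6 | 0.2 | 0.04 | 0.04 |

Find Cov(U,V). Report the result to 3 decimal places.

E[U] = 3.52,  E[V] = 1.52
E[UV] = 4.76
Cov(U,V) = E[UV] − E[U]E[V] = 4.76 − (3.52)(1.52) = -0.5904

-0.590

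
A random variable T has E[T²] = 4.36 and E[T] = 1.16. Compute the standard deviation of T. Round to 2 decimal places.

1.74

var(T) = 4.36 − (1.16)² = 3.0144
sd(T) = √3.0144 ≈ 1.74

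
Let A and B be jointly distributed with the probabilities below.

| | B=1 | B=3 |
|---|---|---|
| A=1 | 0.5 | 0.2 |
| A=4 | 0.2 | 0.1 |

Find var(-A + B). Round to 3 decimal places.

E[A] = 1.9,  E[B] = 1.6,  E[AB] = 3.1
var(A) = 5.5 − (1.9)² = 1.89;  var(B) = 3.4 − (1.6)² = 0.84
Cov(A,B) = 3.1 − (1.9)(1.6) = 0.06
var(-A + B) = (-1)²·1.89 + (1)²·0.84 + 2·(-1)·(1)·0.06 = 2.61

2.610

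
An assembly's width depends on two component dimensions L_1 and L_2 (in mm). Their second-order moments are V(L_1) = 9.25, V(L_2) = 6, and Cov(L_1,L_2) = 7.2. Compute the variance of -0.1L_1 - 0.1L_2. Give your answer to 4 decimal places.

0.2965

V(-0.1L_1 - 0.1L_2) = (-0.1)²·V(L_1) + (-0.1)²·V(L_2) + 2·(-0.1)·(-0.1)·Cov(L_1,L_2)
= 0.01·9.25 + 0.01·6 + 0.02·7.2 = 0.2965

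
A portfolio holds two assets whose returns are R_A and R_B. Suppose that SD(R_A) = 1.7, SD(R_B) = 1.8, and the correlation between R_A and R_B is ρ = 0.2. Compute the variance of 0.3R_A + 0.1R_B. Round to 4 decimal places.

var(R_A) = (1.7)² = 2.89;  var(R_B) = (1.8)² = 3.24
Cov(R_A,R_B) = ρ·SD(R_A)·SD(R_B) = 0.2·1.7·1.8 = 0.612
var(0.3R_A + 0.1R_B) = (0.3)²·var(R_A) + (0.1)²·var(R_B) + 2·(0.3)·(0.1)·Cov(R_A,R_B)
= 0.09·2.89 + 0.01·3.24 + 0.06·0.612 = 0.32922

0.3292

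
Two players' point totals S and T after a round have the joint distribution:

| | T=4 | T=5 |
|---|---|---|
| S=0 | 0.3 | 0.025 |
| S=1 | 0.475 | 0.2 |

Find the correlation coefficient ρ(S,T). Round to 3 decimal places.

E[S] = 0.675,  E[T] = 4.225
E[ST] = 2.9
cov(S,T) = E[ST] − E[S]E[T] = 2.9 − (0.675)(4.225) = 0.048125
var(S) = 0.219375,  var(T) = 0.174375
ρ = 0.048125 / √(0.219375·0.174375) ≈ 0.246

0.246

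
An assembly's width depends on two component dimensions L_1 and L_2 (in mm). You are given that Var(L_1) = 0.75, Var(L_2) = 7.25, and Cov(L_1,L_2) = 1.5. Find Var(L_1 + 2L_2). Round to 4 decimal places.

35.7500

Var(L_1 + 2L_2) = (1)²·Var(L_1) + (2)²·Var(L_2) + 2·(1)·(2)·Cov(L_1,L_2)
= 1·0.75 + 4·7.25 + 4·1.5 = 35.75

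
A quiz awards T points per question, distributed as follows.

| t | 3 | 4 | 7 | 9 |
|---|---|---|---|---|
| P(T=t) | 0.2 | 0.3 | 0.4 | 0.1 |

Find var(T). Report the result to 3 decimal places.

4.050

E[T] = (3)(0.2) + (4)(0.3) + (7)(0.4) + (9)(0.1) = 5.5
E[T²] = (3)²(0.2) + (4)²(0.3) + (7)²(0.4) + (9)²(0.1) = 34.3
var(T) = E[T²] − (E[T])² = 34.3 − (5.5)² = 4.05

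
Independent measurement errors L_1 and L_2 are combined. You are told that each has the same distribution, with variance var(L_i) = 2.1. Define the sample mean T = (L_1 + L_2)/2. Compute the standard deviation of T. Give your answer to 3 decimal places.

1.025

By independence, var(T) = (0.5)²var(L_1) + (0.5)²var(L_2)
= (0.5)²·2.1 + (0.5)²·2.1 = 1.05
SD(T) = √1.05 ≈ 1.025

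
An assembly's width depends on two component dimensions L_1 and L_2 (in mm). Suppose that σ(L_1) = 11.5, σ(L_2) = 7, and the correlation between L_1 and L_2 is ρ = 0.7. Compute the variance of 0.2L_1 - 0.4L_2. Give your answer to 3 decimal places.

var(L_1) = (11.5)² = 132.25;  var(L_2) = (7)² = 49
cov(L_1,L_2) = ρ·σ(L_1)·σ(L_2) = 0.7·11.5·7 = 56.35
var(0.2L_1 - 0.4L_2) = (0.2)²·var(L_1) + (-0.4)²·var(L_2) + 2·(0.2)·(-0.4)·cov(L_1,L_2)
= 0.04·132.25 + 0.16·49 + -0.16·56.35 = 4.114

4.114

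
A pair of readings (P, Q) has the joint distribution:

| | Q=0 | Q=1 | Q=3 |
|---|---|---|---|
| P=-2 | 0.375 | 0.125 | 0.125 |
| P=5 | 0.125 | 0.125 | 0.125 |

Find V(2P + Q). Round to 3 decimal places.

50.938

E[P] = 0.625,  E[Q] = 1,  E[PQ] = 1.5
V(P) = 11.875 − (0.625)² = 11.484375;  V(Q) = 2.5 − (1)² = 1.5
cov(P,Q) = 1.5 − (0.625)(1) = 0.875
V(2P + Q) = (2)²·11.484375 + (1)²·1.5 + 2·(2)·(1)·0.875 = 50.9375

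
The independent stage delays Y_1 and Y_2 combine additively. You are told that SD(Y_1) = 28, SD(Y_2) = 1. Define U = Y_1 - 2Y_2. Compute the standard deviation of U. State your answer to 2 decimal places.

28.07

V(Y_1) = 784, V(Y_2) = 1
By independence, V(U) = (1)²V(Y_1) + (-2)²V(Y_2)
= (1)²·784 + (-2)²·1 = 788
SD(U) = √788 ≈ 28.07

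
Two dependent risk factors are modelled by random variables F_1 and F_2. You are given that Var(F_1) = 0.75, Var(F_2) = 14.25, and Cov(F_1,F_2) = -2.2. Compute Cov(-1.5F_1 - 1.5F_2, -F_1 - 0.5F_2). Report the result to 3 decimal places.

6.863

Cov(-1.5F_1 - 1.5F_2, -F_1 - 0.5F_2) = (-1.5)(-1)Var(F_1) + (-1.5)(-0.5)Var(F_2) + [(-1.5)(-0.5) + (-1.5)(-1)]Cov(F_1,F_2)
= 1.5·0.75 + 0.75·14.25 + 2.25·-2.2 = 6.8625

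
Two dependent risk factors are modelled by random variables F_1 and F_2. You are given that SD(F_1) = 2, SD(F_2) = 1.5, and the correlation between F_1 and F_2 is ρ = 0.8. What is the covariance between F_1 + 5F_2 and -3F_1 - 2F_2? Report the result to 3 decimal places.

-75.300

V(F_1) = (2)² = 4;  V(F_2) = (1.5)² = 2.25
cov(F_1,F_2) = ρ·SD(F_1)·SD(F_2) = 0.8·2·1.5 = 2.4
cov(F_1 + 5F_2, -3F_1 - 2F_2) = (1)(-3)V(F_1) + (5)(-2)V(F_2) + [(1)(-2) + (5)(-3)]cov(F_1,F_2)
= -3·4 + -10·2.25 + -17·2.4 = -75.3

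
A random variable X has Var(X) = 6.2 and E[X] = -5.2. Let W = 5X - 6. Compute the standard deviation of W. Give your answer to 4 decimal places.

12.4499

Var(5X - 6) = (5)²·6.2 = 155
SD(W) = √155 ≈ 12.4499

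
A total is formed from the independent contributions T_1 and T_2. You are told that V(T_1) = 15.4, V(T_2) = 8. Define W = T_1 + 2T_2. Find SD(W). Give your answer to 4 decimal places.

By independence, V(W) = (1)²V(T_1) + (2)²V(T_2)
= (1)²·15.4 + (2)²·8 = 47.4
SD(W) = √47.4 ≈ 6.8848

6.8848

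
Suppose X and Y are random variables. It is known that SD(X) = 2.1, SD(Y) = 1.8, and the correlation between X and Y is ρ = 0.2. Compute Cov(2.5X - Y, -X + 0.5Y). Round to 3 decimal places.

var(X) = (2.1)² = 4.41;  var(Y) = (1.8)² = 3.24
Cov(X,Y) = ρ·SD(X)·SD(Y) = 0.2·2.1·1.8 = 0.756
Cov(2.5X - Y, -X + 0.5Y) = (2.5)(-1)var(X) + (-1)(0.5)var(Y) + [(2.5)(0.5) + (-1)(-1)]Cov(X,Y)
= -2.5·4.41 + -0.5·3.24 + 2.25·0.756 = -10.944

-10.944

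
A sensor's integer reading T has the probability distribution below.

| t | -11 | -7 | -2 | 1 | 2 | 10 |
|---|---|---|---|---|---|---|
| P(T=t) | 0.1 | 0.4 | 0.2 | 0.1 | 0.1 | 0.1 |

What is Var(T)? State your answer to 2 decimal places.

34.00

E[T] = (-11)(0.1) + (-7)(0.4) + (-2)(0.2) + (1)(0.1) + (2)(0.1) + (10)(0.1) = -3
E[T²] = (-11)²(0.1) + (-7)²(0.4) + (-2)²(0.2) + (1)²(0.1) + (2)²(0.1) + (10)²(0.1) = 43
Var(T) = E[T²] − (E[T])² = 43 − (-3)² = 34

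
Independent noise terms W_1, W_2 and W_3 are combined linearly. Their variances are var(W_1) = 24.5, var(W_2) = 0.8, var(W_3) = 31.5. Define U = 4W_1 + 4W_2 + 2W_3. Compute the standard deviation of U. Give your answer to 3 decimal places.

By independence, var(U) = (4)²var(W_1) + (4)²var(W_2) + (2)²var(W_3)
= (4)²·24.5 + (4)²·0.8 + (2)²·31.5 = 530.8
SD(U) = √530.8 ≈ 23.039

23.039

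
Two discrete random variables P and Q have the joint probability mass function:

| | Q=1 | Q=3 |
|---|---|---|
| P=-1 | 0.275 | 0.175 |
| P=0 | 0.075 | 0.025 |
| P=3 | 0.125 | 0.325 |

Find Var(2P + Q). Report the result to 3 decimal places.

18.378

E[P] = 0.9,  E[Q] = 2.05,  E[PQ] = 2.5
Var(P) = 4.5 − (0.9)² = 3.69;  Var(Q) = 5.2 − (2.05)² = 0.9975
cov(P,Q) = 2.5 − (0.9)(2.05) = 0.655
Var(2P + Q) = (2)²·3.69 + (1)²·0.9975 + 2·(2)·(1)·0.655 = 18.3775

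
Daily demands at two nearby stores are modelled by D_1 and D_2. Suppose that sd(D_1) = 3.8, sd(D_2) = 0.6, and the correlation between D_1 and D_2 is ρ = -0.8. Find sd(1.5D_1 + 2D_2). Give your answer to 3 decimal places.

4.794

Var(D_1) = (3.8)² = 14.44;  Var(D_2) = (0.6)² = 0.36
Cov(D_1,D_2) = ρ·sd(D_1)·sd(D_2) = -0.8·3.8·0.6 = -1.824
Var(1.5D_1 + 2D_2) = (1.5)²·Var(D_1) + (2)²·Var(D_2) + 2·(1.5)·(2)·Cov(D_1,D_2)
= 2.25·14.44 + 4·0.36 + 6·-1.824 = 22.986
sd(1.5D_1 + 2D_2) = √22.986 ≈ 4.794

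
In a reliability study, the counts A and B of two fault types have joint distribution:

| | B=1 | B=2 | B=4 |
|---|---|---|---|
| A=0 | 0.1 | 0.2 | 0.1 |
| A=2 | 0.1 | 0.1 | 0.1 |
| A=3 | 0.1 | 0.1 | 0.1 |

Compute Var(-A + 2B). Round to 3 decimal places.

E[A] = 1.5,  E[B] = 2.3,  E[AB] = 3.5
Var(A) = 3.9 − (1.5)² = 1.65;  Var(B) = 6.7 − (2.3)² = 1.41
cov(A,B) = 3.5 − (1.5)(2.3) = 0.05
Var(-A + 2B) = (-1)²·1.65 + (2)²·1.41 + 2·(-1)·(2)·0.05 = 7.09

7.090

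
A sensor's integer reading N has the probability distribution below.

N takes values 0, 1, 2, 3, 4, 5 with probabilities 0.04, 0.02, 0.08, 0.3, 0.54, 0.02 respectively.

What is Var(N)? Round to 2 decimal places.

1.02

E[N] = (0)(0.04) + (1)(0.02) + (2)(0.08) + (3)(0.3) + (4)(0.54) + (5)(0.02) = 3.34
E[N²] = (0)²(0.04) + (1)²(0.02) + (2)²(0.08) + (3)²(0.3) + (4)²(0.54) + (5)²(0.02) = 12.18
Var(N) = E[N²] − (E[N])² = 12.18 − (3.34)² = 1.0244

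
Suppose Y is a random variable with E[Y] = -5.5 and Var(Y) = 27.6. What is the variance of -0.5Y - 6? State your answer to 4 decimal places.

Var(-0.5Y - 6) = (-0.5)²·Var(Y) = 0.25·27.6 = 6.9

6.9000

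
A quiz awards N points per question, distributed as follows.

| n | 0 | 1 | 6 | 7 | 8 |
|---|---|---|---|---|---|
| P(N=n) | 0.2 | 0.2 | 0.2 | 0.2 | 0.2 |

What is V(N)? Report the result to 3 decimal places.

10.640

E[N] = (0)(0.2) + (1)(0.2) + (6)(0.2) + (7)(0.2) + (8)(0.2) = 4.4
E[N²] = (0)²(0.2) + (1)²(0.2) + (6)²(0.2) + (7)²(0.2) + (8)²(0.2) = 30
V(N) = E[N²] − (E[N])² = 30 − (4.4)² = 10.64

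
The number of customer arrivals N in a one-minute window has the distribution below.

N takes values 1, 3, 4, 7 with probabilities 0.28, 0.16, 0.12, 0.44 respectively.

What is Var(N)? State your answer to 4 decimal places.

E[N] = (1)(0.28) + (3)(0.16) + (4)(0.12) + (7)(0.44) = 4.32
E[N²] = (1)²(0.28) + (3)²(0.16) + (4)²(0.12) + (7)²(0.44) = 25.2
Var(N) = E[N²] − (E[N])² = 25.2 − (4.32)² = 6.5376

6.5376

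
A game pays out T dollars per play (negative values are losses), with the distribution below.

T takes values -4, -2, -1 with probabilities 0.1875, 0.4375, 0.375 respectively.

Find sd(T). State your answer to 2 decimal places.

E[T] = (-4)(0.1875) + (-2)(0.4375) + (-1)(0.375) = -2
E[T²] = (-4)²(0.1875) + (-2)²(0.4375) + (-1)²(0.375) = 5.125
V(T) = E[T²] − (E[T])² = 5.125 − (-2)² = 1.125
sd(T) = √1.125 ≈ 1.06

1.06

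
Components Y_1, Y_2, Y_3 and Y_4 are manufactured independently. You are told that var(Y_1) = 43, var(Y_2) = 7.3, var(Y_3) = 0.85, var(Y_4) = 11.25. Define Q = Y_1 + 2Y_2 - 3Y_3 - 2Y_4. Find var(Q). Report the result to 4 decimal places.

124.8500

By independence, var(Q) = (1)²var(Y_1) + (2)²var(Y_2) + (-3)²var(Y_3) + (-2)²var(Y_4)
= (1)²·43 + (2)²·7.3 + (-3)²·0.85 + (-2)²·11.25 = 124.85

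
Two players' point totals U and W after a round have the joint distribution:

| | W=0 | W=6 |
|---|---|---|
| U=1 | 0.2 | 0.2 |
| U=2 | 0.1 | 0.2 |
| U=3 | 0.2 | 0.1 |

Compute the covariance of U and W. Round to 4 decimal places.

-0.3000

E[U] = 1.9,  E[W] = 3
E[UW] = 5.4
Cov(U,W) = E[UW] − E[U]E[W] = 5.4 − (1.9)(3) = -0.3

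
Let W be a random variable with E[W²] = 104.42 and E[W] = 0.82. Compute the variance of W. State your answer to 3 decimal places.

103.748

Var(W) = 104.42 − (0.82)² = 103.7476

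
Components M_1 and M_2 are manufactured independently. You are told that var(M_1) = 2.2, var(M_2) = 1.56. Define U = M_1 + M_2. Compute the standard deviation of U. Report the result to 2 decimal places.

By independence, var(U) = (1)²var(M_1) + (1)²var(M_2)
= (1)²·2.2 + (1)²·1.56 = 3.76
SD(U) = √3.76 ≈ 1.94

1.94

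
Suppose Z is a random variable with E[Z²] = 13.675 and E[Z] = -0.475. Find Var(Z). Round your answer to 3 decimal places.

13.449

Var(Z) = 13.675 − (-0.475)² = 13.449375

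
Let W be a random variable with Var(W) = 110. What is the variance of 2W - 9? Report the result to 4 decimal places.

440.0000

Var(2W - 9) = (2)²·Var(W) = 4·110 = 440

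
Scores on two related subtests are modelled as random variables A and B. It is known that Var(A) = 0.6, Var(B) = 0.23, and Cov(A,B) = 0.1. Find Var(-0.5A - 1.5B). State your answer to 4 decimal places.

0.8175

Var(-0.5A - 1.5B) = (-0.5)²·Var(A) + (-1.5)²·Var(B) + 2·(-0.5)·(-1.5)·Cov(A,B)
= 0.25·0.6 + 2.25·0.23 + 1.5·0.1 = 0.8175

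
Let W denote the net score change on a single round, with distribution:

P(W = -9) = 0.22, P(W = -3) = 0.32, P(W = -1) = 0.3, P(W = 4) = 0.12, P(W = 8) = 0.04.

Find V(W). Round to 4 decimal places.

E[W] = (-9)(0.22) + (-3)(0.32) + (-1)(0.3) + (4)(0.12) + (8)(0.04) = -2.44
E[W²] = (-9)²(0.22) + (-3)²(0.32) + (-1)²(0.3) + (4)²(0.12) + (8)²(0.04) = 25.48
V(W) = E[W²] − (E[W])² = 25.48 − (-2.44)² = 19.5264

19.5264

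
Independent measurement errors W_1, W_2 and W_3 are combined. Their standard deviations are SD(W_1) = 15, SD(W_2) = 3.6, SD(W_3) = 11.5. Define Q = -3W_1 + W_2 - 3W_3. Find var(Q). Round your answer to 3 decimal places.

3228.210

var(W_1) = 225, var(W_2) = 12.96, var(W_3) = 132.25
By independence, var(Q) = (-3)²var(W_1) + (1)²var(W_2) + (-3)²var(W_3)
= (-3)²·225 + (1)²·12.96 + (-3)²·132.25 = 3228.21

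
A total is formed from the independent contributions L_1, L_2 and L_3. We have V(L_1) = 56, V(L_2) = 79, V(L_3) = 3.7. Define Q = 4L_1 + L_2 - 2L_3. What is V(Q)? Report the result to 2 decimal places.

By independence, V(Q) = (4)²V(L_1) + (1)²V(L_2) + (-2)²V(L_3)
= (4)²·56 + (1)²·79 + (-2)²·3.7 = 989.8

989.80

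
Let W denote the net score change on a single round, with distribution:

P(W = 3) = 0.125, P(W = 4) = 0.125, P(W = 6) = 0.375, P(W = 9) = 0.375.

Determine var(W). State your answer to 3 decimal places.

4.750

E[W] = (3)(0.125) + (4)(0.125) + (6)(0.375) + (9)(0.375) = 6.5
E[W²] = (3)²(0.125) + (4)²(0.125) + (6)²(0.375) + (9)²(0.375) = 47
var(W) = E[W²] − (E[W])² = 47 − (6.5)² = 4.75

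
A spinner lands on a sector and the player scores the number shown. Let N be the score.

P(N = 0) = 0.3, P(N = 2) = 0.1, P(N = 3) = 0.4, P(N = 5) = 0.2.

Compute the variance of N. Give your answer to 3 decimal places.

E[N] = (0)(0.3) + (2)(0.1) + (3)(0.4) + (5)(0.2) = 2.4
E[N²] = (0)²(0.3) + (2)²(0.1) + (3)²(0.4) + (5)²(0.2) = 9
V(N) = E[N²] − (E[N])² = 9 − (2.4)² = 3.24

3.240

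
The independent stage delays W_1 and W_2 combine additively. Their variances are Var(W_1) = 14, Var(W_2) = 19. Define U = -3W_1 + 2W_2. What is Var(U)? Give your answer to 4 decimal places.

By independence, Var(U) = (-3)²Var(W_1) + (2)²Var(W_2)
= (-3)²·14 + (2)²·19 = 202

202.0000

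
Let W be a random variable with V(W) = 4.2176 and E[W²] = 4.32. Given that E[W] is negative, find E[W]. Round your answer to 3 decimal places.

-0.320

(E[W])² = E[W²] − V(W) = 4.32 − 4.2176 = 0.1024
E[W] = −√0.1024 = -0.32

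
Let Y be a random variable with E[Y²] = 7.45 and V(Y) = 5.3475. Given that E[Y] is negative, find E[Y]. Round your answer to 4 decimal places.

(E[Y])² = E[Y²] − V(Y) = 7.45 − 5.3475 = 2.1025
E[Y] = −√2.1025 = -1.45

-1.4500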